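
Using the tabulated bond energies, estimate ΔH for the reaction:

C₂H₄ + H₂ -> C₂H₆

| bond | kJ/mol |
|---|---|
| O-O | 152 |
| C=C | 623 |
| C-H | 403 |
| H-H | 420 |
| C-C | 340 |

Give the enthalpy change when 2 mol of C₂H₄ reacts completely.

ΔH = −206 kJ

Bonds broken (reactants):
  C-H: 4 × 403 = 1612
  C=C: 1 × 623 = 623
  H-H: 1 × 420 = 420
  Σ(broken) = 2655 kJ
Bonds formed (products):
  C-C: 1 × 340 = 340
  C-H: 6 × 403 = 2418
  Σ(formed) = 2758 kJ
ΔH = Σ(broken) − Σ(formed) = 2655 − 2758 = −103 kJ
For 2× the reaction as written: 2 × (−103) = −206 kJ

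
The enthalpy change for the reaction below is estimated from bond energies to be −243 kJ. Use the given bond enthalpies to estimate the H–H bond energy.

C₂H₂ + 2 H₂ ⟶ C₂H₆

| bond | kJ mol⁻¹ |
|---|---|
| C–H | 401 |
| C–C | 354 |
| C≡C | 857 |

D(H–H) ≈ 429 kJ/mol

Let D be the H–H bond energy.
Σ(broken) = 1×857 + 2×401 + 2×D = 1659 + 2D
Σ(formed) = 1×354 + 6×401 = 2760
ΔH = Σ(broken) − Σ(formed) = (1659 + 2D) − (2760) = −1101 + 2D
Setting this equal to −243 kJ gives 2D = 858, so D = 429 kJ/mol.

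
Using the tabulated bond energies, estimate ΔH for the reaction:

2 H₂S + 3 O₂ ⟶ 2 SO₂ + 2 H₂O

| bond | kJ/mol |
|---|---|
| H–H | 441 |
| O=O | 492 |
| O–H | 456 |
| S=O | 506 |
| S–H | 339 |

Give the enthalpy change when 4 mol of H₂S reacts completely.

Bonds broken (reactants):
  O=O: 3 × 492 = 1476
  S–H: 4 × 339 = 1356
  Σ(broken) = 2832 kJ
Bonds formed (products):
  O–H: 4 × 456 = 1824
  S=O: 4 × 506 = 2024
  Σ(formed) = 3848 kJ
ΔH = Σ(broken) − Σ(formed) = 2832 − 3848 = −1016 kJ
For 2× the reaction as written: 2 × (−1016) = −2032 kJ

ΔH = −2032 kJ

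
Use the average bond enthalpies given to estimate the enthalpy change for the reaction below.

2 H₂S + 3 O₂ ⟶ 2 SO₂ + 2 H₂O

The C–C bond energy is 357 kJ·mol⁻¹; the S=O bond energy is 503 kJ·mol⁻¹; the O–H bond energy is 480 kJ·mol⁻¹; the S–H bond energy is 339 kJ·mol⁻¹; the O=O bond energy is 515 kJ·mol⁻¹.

ΔH ≈ −1031 kJ

Bonds broken (reactants):
  O=O: 3 × 515 = 1545
  S–H: 4 × 339 = 1356
  Σ(broken) = 2901 kJ
Bonds formed (products):
  O–H: 4 × 480 = 1920
  S=O: 4 × 503 = 2012
  Σ(formed) = 3932 kJ
ΔH = Σ(broken) − Σ(formed) = 2901 − 3932 = −1031 kJ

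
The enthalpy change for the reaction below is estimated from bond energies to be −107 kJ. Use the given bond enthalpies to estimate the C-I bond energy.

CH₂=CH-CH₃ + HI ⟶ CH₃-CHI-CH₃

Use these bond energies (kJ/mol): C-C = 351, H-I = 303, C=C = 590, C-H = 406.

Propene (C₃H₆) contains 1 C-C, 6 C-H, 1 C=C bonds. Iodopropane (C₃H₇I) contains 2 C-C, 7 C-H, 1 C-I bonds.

D(C-I) ≈ 243 kJ/mol

Let D be the C-I bond energy.
Σ(broken) = 1×351 + 6×406 + 1×590 + 1×303 = 3680
Σ(formed) = 2×351 + 7×406 + 1×D = 3544 + D
ΔH = Σ(broken) − Σ(formed) = (3680) − (3544 + D) = +136 − D
Setting this equal to −107 kJ gives D = 243 kJ/mol.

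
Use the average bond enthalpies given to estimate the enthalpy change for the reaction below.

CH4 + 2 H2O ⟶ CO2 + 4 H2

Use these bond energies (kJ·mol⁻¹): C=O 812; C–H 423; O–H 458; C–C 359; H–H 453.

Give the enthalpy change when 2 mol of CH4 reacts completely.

Bonds broken (reactants):
  C–H: 4 × 423 = 1692
  O–H: 4 × 458 = 1832
  Σ(broken) = 3524 kJ
Bonds formed (products):
  C=O: 2 × 812 = 1624
  H–H: 4 × 453 = 1812
  Σ(formed) = 3436 kJ
ΔH = Σ(broken) − Σ(formed) = 3524 − 3436 = +88 kJ
For 2× the reaction as written: 2 × (+88) = +176 kJ

ΔH = +176 kJ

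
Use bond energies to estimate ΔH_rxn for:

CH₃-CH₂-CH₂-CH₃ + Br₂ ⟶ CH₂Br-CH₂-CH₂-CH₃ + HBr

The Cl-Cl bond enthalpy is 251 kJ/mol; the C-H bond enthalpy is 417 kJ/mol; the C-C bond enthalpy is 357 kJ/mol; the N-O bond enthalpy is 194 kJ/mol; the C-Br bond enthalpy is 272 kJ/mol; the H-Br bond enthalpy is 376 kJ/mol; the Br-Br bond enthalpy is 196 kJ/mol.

Bonds broken (reactants):
  Br-Br: 1 × 196 = 196
  C-C: 3 × 357 = 1071
  C-H: 10 × 417 = 4170
  Σ(broken) = 5437 kJ
Bonds formed (products):
  C-Br: 1 × 272 = 272
  C-C: 3 × 357 = 1071
  C-H: 9 × 417 = 3753
  H-Br: 1 × 376 = 376
  Σ(formed) = 5472 kJ
ΔH = Σ(broken) − Σ(formed) = 5437 − 5472 = −35 kJ

ΔH ≈ −35 kJ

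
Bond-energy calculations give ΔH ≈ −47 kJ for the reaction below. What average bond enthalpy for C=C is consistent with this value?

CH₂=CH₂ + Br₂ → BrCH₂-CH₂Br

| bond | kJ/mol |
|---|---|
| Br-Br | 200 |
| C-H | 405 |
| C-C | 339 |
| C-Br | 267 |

Let D be the C=C bond energy.
Σ(broken) = 1×200 + 4×405 + 1×D = 1820 + D
Σ(formed) = 2×267 + 1×339 + 4×405 = 2493
ΔH = Σ(broken) − Σ(formed) = (1820 + D) − (2493) = −673 + D
Setting this equal to −47 kJ gives D = 626 kJ/mol.

D(C=C) ≈ 626 kJ/mol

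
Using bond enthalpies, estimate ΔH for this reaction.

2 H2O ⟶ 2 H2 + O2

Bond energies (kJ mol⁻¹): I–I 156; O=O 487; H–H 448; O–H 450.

Bonds broken (reactants):
  O–H: 4 × 450 = 1800
  Σ(broken) = 1800 kJ
Bonds formed (products):
  H–H: 2 × 448 = 896
  O=O: 1 × 487 = 487
  Σ(formed) = 1383 kJ
ΔH = Σ(broken) − Σ(formed) = 1800 − 1383 = +417 kJ

ΔH ≈ +417 kJ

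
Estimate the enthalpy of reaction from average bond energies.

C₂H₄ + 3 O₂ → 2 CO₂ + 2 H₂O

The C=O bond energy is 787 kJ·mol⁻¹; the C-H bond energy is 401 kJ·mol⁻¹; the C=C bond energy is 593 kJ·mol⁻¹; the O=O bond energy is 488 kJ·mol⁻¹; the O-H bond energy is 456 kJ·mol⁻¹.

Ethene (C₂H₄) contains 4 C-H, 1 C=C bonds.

Bonds broken (reactants):
  C-H: 4 × 401 = 1604
  C=C: 1 × 593 = 593
  O=O: 3 × 488 = 1464
  Σ(broken) = 3661 kJ
Bonds formed (products):
  C=O: 4 × 787 = 3148
  O-H: 4 × 456 = 1824
  Σ(formed) = 4972 kJ
ΔH = Σ(broken) − Σ(formed) = 3661 − 4972 = −1311 kJ

ΔH ≈ −1311 kJ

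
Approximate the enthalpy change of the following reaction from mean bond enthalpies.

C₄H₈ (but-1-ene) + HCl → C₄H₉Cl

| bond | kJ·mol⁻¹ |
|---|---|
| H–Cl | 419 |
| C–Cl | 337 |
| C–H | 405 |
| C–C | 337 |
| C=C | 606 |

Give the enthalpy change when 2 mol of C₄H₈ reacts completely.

Bonds broken (reactants):
  C–C: 2 × 337 = 674
  C–H: 8 × 405 = 3240
  C=C: 1 × 606 = 606
  H–Cl: 1 × 419 = 419
  Σ(broken) = 4939 kJ
Bonds formed (products):
  C–C: 3 × 337 = 1011
  C–Cl: 1 × 337 = 337
  C–H: 9 × 405 = 3645
  Σ(formed) = 4993 kJ
ΔH = Σ(broken) − Σ(formed) = 4939 − 4993 = −54 kJ
For 2× the reaction as written: 2 × (−54) = −108 kJ

ΔH = −108 kJ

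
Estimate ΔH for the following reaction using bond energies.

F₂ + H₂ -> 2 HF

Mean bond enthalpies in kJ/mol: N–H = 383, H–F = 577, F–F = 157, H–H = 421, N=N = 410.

Bonds broken (reactants):
  F–F: 1 × 157 = 157
  H–H: 1 × 421 = 421
  Σ(broken) = 578 kJ
Bonds formed (products):
  H–F: 2 × 577 = 1154
  Σ(formed) = 1154 kJ
ΔH = Σ(broken) − Σ(formed) = 578 − 1154 = −576 kJ

ΔH ≈ −576 kJ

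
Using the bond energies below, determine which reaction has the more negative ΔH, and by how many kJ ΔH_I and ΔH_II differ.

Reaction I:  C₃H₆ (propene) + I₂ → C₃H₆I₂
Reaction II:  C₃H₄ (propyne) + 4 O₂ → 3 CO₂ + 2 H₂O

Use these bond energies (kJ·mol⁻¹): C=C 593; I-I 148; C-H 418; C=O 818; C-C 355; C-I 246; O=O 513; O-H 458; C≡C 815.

Reaction II, by 1740 kJ

Reaction I:
  Bonds broken (reactants):
    C-C: 1 × 355 = 355
    C-H: 6 × 418 = 2508
    C=C: 1 × 593 = 593
    I-I: 1 × 148 = 148
    Σ(broken) = 3604 kJ
  Bonds formed (products):
    C-C: 2 × 355 = 710
    C-H: 6 × 418 = 2508
    C-I: 2 × 246 = 492
    Σ(formed) = 3710 kJ
  ΔH_I = 3604 − 3710 = −106 kJ
Reaction II:
  Bonds broken (reactants):
    C≡C: 1 × 815 = 815
    C-C: 1 × 355 = 355
    C-H: 4 × 418 = 1672
    O=O: 4 × 513 = 2052
    Σ(broken) = 4894 kJ
  Bonds formed (products):
    C=O: 6 × 818 = 4908
    O-H: 4 × 458 = 1832
    Σ(formed) = 6740 kJ
  ΔH_II = 4894 − 6740 = −1846 kJ
ΔH_I − ΔH_II = +1740 kJ, so reaction II has the more negative ΔH; |ΔH_I − ΔH_II| = 1740 kJ.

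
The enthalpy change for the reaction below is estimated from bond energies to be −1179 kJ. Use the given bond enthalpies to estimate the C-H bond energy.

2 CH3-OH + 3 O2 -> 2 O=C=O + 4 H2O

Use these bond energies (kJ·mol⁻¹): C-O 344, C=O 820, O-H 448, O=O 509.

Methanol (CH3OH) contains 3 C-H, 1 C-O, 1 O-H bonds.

Let D be the C-H bond energy.
Σ(broken) = 6×D + 2×344 + 2×448 + 3×509 = 3111 + 6D
Σ(formed) = 4×820 + 8×448 = 6864
ΔH = Σ(broken) − Σ(formed) = (3111 + 6D) − (6864) = −3753 + 6D
Setting this equal to −1179 kJ gives 6D = 2574, so D = 429 kJ/mol.

D(C-H) ≈ 429 kJ/mol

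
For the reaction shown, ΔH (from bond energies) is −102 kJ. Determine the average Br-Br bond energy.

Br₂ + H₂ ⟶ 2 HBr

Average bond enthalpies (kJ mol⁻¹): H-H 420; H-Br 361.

Let D be the Br-Br bond energy.
Σ(broken) = 1×D + 1×420 = 420 + D
Σ(formed) = 2×361 = 722
ΔH = Σ(broken) − Σ(formed) = (420 + D) − (722) = −302 + D
Setting this equal to −102 kJ gives D = 200 kJ/mol.

D(Br-Br) ≈ 200 kJ/mol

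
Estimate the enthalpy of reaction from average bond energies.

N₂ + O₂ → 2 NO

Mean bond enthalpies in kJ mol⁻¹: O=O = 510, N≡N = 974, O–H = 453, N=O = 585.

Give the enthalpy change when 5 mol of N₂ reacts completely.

ΔH = +1570 kJ

Bonds broken (reactants):
  N≡N: 1 × 974 = 974
  O=O: 1 × 510 = 510
  Σ(broken) = 1484 kJ
Bonds formed (products):
  N=O: 2 × 585 = 1170
  Σ(formed) = 1170 kJ
ΔH = Σ(broken) − Σ(formed) = 1484 − 1170 = +314 kJ
For 5× the reaction as written: 5 × (+314) = +1570 kJ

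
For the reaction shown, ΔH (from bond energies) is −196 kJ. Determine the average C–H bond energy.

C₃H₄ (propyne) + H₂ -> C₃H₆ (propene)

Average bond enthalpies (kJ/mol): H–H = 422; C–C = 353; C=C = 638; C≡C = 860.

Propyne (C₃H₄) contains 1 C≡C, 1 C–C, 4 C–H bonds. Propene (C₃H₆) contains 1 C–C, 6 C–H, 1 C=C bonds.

Let D be the C–H bond energy.
Σ(broken) = 1×860 + 1×353 + 4×D + 1×422 = 1635 + 4D
Σ(formed) = 1×353 + 6×D + 1×638 = 991 + 6D
ΔH = Σ(broken) − Σ(formed) = (1635 + 4D) − (991 + 6D) = +644 − 2D
Setting this equal to −196 kJ gives 2D = 840, so D = 420 kJ/mol.

D(C–H) ≈ 420 kJ/mol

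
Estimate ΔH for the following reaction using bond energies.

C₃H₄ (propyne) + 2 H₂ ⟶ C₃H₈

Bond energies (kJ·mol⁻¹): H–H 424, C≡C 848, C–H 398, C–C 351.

ΔH ≈ −247 kJ

Bonds broken (reactants):
  C≡C: 1 × 848 = 848
  C–C: 1 × 351 = 351
  C–H: 4 × 398 = 1592
  H–H: 2 × 424 = 848
  Σ(broken) = 3639 kJ
Bonds formed (products):
  C–C: 2 × 351 = 702
  C–H: 8 × 398 = 3184
  Σ(formed) = 3886 kJ
ΔH = Σ(broken) − Σ(formed) = 3639 − 3886 = −247 kJ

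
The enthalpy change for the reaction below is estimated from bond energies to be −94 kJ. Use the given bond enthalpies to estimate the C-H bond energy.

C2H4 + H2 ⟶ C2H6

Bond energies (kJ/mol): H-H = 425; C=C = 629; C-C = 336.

Let D be the C-H bond energy.
Σ(broken) = 4×D + 1×629 + 1×425 = 1054 + 4D
Σ(formed) = 1×336 + 6×D = 336 + 6D
ΔH = Σ(broken) − Σ(formed) = (1054 + 4D) − (336 + 6D) = +718 − 2D
Setting this equal to −94 kJ gives 2D = 812, so D = 406 kJ/mol.

D(C-H) ≈ 406 kJ/mol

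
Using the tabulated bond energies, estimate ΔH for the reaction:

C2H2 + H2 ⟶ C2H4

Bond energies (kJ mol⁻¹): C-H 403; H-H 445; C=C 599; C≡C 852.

ΔH ≈ −108 kJ

Bonds broken (reactants):
  C≡C: 1 × 852 = 852
  C-H: 2 × 403 = 806
  H-H: 1 × 445 = 445
  Σ(broken) = 2103 kJ
Bonds formed (products):
  C-H: 4 × 403 = 1612
  C=C: 1 × 599 = 599
  Σ(formed) = 2211 kJ
ΔH = Σ(broken) − Σ(formed) = 2103 − 2211 = −108 kJ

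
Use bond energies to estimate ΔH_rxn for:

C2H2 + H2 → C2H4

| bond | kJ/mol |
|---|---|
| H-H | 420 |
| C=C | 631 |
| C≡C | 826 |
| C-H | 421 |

Bonds broken (reactants):
  C≡C: 1 × 826 = 826
  C-H: 2 × 421 = 842
  H-H: 1 × 420 = 420
  Σ(broken) = 2088 kJ
Bonds formed (products):
  C-H: 4 × 421 = 1684
  C=C: 1 × 631 = 631
  Σ(formed) = 2315 kJ
ΔH = Σ(broken) − Σ(formed) = 2088 − 2315 = −227 kJ

ΔH ≈ −227 kJ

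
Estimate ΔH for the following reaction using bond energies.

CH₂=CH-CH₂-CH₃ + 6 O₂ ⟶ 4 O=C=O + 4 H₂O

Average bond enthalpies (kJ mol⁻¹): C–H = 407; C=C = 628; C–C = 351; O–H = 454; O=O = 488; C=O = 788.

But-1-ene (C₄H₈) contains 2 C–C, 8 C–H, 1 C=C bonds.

ΔH ≈ −2422 kJ

Bonds broken (reactants):
  C–C: 2 × 351 = 702
  C–H: 8 × 407 = 3256
  C=C: 1 × 628 = 628
  O=O: 6 × 488 = 2928
  Σ(broken) = 7514 kJ
Bonds formed (products):
  C=O: 8 × 788 = 6304
  O–H: 8 × 454 = 3632
  Σ(formed) = 9936 kJ
ΔH = Σ(broken) − Σ(formed) = 7514 − 9936 = −2422 kJ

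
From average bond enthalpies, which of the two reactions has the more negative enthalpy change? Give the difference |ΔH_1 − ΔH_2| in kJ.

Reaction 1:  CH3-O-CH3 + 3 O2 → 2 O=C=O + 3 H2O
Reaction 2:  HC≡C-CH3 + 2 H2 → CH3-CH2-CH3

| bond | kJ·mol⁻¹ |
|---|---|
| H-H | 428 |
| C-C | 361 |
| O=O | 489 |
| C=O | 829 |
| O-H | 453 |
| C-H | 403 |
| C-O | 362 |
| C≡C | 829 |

Reaction 1:
  Bonds broken (reactants):
    C-H: 6 × 403 = 2418
    C-O: 2 × 362 = 724
    O=O: 3 × 489 = 1467
    Σ(broken) = 4609 kJ
  Bonds formed (products):
    C=O: 4 × 829 = 3316
    O-H: 6 × 453 = 2718
    Σ(formed) = 6034 kJ
  ΔH_1 = 4609 − 6034 = −1425 kJ
Reaction 2:
  Bonds broken (reactants):
    C≡C: 1 × 829 = 829
    C-C: 1 × 361 = 361
    C-H: 4 × 403 = 1612
    H-H: 2 × 428 = 856
    Σ(broken) = 3658 kJ
  Bonds formed (products):
    C-C: 2 × 361 = 722
    C-H: 8 × 403 = 3224
    Σ(formed) = 3946 kJ
  ΔH_2 = 3658 − 3946 = −288 kJ
ΔH_1 − ΔH_2 = −1137 kJ, so reaction 1 has the more negative ΔH; |ΔH_1 − ΔH_2| = 1137 kJ.

Reaction 1, by 1137 kJ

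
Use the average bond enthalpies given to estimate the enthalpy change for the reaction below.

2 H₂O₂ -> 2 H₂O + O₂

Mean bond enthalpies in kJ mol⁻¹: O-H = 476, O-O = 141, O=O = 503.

Bonds broken (reactants):
  O-H: 4 × 476 = 1904
  O-O: 2 × 141 = 282
  Σ(broken) = 2186 kJ
Bonds formed (products):
  O-H: 4 × 476 = 1904
  O=O: 1 × 503 = 503
  Σ(formed) = 2407 kJ
ΔH = Σ(broken) − Σ(formed) = 2186 − 2407 = −221 kJ

ΔH ≈ −221 kJ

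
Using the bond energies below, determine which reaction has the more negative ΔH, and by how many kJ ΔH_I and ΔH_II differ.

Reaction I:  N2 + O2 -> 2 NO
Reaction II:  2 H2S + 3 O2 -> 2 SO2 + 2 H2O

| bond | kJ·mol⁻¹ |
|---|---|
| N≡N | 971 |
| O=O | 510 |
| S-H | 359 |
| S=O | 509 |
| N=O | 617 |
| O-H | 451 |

Reaction I:
  Bonds broken (reactants):
    N≡N: 1 × 971 = 971
    O=O: 1 × 510 = 510
    Σ(broken) = 1481 kJ
  Bonds formed (products):
    N=O: 2 × 617 = 1234
    Σ(formed) = 1234 kJ
  ΔH_I = 1481 − 1234 = +247 kJ
Reaction II:
  Bonds broken (reactants):
    O=O: 3 × 510 = 1530
    S-H: 4 × 359 = 1436
    Σ(broken) = 2966 kJ
  Bonds formed (products):
    O-H: 4 × 451 = 1804
    S=O: 4 × 509 = 2036
    Σ(formed) = 3840 kJ
  ΔH_II = 2966 − 3840 = −874 kJ
ΔH_I − ΔH_II = +1121 kJ, so reaction II has the more negative ΔH; |ΔH_I − ΔH_II| = 1121 kJ.

Reaction II, by 1121 kJ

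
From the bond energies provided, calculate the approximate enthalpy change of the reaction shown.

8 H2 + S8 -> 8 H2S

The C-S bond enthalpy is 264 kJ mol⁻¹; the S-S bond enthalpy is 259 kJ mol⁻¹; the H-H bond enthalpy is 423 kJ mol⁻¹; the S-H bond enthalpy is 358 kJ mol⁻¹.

ΔH ≈ −272 kJ

Bonds broken (reactants):
  H-H: 8 × 423 = 3384
  S-S: 8 × 259 = 2072
  Σ(broken) = 5456 kJ
Bonds formed (products):
  S-H: 16 × 358 = 5728
  Σ(formed) = 5728 kJ
ΔH = Σ(broken) − Σ(formed) = 5456 − 5728 = −272 kJ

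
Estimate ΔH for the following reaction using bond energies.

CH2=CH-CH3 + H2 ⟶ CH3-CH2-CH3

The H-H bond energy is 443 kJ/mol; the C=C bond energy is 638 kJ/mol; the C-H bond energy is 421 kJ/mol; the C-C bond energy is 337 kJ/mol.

Bonds broken (reactants):
  C-C: 1 × 337 = 337
  C-H: 6 × 421 = 2526
  C=C: 1 × 638 = 638
  H-H: 1 × 443 = 443
  Σ(broken) = 3944 kJ
Bonds formed (products):
  C-C: 2 × 337 = 674
  C-H: 8 × 421 = 3368
  Σ(formed) = 4042 kJ
ΔH = Σ(broken) − Σ(formed) = 3944 − 4042 = −98 kJ

ΔH ≈ −98 kJ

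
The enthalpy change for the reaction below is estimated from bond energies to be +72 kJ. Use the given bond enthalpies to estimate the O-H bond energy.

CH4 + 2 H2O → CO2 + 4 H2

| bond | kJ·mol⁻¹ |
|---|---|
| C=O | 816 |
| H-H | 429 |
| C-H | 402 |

Let D be the O-H bond energy.
Σ(broken) = 4×402 + 4×D = 1608 + 4D
Σ(formed) = 2×816 + 4×429 = 3348
ΔH = Σ(broken) − Σ(formed) = (1608 + 4D) − (3348) = −1740 + 4D
Setting this equal to +72 kJ gives 4D = 1812, so D = 453 kJ/mol.

D(O-H) ≈ 453 kJ/mol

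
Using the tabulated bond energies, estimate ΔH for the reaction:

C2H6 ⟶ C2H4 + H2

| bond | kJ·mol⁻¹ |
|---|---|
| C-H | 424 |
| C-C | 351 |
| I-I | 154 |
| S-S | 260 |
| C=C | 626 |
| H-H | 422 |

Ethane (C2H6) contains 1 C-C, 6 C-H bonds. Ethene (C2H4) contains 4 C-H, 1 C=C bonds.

Bonds broken (reactants):
  C-C: 1 × 351 = 351
  C-H: 6 × 424 = 2544
  Σ(broken) = 2895 kJ
Bonds formed (products):
  C-H: 4 × 424 = 1696
  C=C: 1 × 626 = 626
  H-H: 1 × 422 = 422
  Σ(formed) = 2744 kJ
ΔH = Σ(broken) − Σ(formed) = 2895 − 2744 = +151 kJ

ΔH ≈ +151 kJ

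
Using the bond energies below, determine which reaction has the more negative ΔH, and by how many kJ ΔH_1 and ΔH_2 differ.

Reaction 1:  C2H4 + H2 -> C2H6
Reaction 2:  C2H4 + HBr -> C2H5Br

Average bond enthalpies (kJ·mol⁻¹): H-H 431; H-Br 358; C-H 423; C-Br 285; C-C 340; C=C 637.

Reaction 1:
  Bonds broken (reactants):
    C-H: 4 × 423 = 1692
    C=C: 1 × 637 = 637
    H-H: 1 × 431 = 431
    Σ(broken) = 2760 kJ
  Bonds formed (products):
    C-C: 1 × 340 = 340
    C-H: 6 × 423 = 2538
    Σ(formed) = 2878 kJ
  ΔH_1 = 2760 − 2878 = −118 kJ
Reaction 2:
  Bonds broken (reactants):
    C-H: 4 × 423 = 1692
    C=C: 1 × 637 = 637
    H-Br: 1 × 358 = 358
    Σ(broken) = 2687 kJ
  Bonds formed (products):
    C-Br: 1 × 285 = 285
    C-C: 1 × 340 = 340
    C-H: 5 × 423 = 2115
    Σ(formed) = 2740 kJ
  ΔH_2 = 2687 − 2740 = −53 kJ
ΔH_1 − ΔH_2 = −65 kJ, so reaction 1 has the more negative ΔH; |ΔH_1 − ΔH_2| = 65 kJ.

Reaction 1, by 65 kJ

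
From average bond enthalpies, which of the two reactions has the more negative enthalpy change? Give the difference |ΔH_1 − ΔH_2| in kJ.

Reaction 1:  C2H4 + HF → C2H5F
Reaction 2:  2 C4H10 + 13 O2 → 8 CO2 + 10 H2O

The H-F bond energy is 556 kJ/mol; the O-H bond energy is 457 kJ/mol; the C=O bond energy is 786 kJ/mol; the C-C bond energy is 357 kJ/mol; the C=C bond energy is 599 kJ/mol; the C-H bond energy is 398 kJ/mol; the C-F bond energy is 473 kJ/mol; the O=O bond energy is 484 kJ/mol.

Reaction 1:
  Bonds broken (reactants):
    C-H: 4 × 398 = 1592
    C=C: 1 × 599 = 599
    H-F: 1 × 556 = 556
    Σ(broken) = 2747 kJ
  Bonds formed (products):
    C-C: 1 × 357 = 357
    C-F: 1 × 473 = 473
    C-H: 5 × 398 = 1990
    Σ(formed) = 2820 kJ
  ΔH_1 = 2747 − 2820 = −73 kJ
Reaction 2:
  Bonds broken (reactants):
    C-C: 6 × 357 = 2142
    C-H: 20 × 398 = 7960
    O=O: 13 × 484 = 6292
    Σ(broken) = 16394 kJ
  Bonds formed (products):
    C=O: 16 × 786 = 12576
    O-H: 20 × 457 = 9140
    Σ(formed) = 21716 kJ
  ΔH_2 = 16394 − 21716 = −5322 kJ
ΔH_1 − ΔH_2 = +5249 kJ, so reaction 2 has the more negative ΔH; |ΔH_1 − ΔH_2| = 5249 kJ.

Reaction 2, by 5249 kJ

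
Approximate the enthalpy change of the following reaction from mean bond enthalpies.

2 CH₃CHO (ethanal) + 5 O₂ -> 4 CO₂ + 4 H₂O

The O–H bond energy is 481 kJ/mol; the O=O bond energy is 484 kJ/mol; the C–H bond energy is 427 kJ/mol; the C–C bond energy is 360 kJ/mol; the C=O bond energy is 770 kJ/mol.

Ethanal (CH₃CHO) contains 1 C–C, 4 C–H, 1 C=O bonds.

Bonds broken (reactants):
  C–C: 2 × 360 = 720
  C–H: 8 × 427 = 3416
  C=O: 2 × 770 = 1540
  O=O: 5 × 484 = 2420
  Σ(broken) = 8096 kJ
Bonds formed (products):
  C=O: 8 × 770 = 6160
  O–H: 8 × 481 = 3848
  Σ(formed) = 10008 kJ
ΔH = Σ(broken) − Σ(formed) = 8096 − 10008 = −1912 kJ

ΔH ≈ −1912 kJ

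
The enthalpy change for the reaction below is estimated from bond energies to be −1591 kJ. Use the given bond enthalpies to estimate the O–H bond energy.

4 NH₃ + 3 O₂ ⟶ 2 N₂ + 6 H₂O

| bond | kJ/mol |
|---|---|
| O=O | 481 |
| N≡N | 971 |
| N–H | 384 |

D(O–H) ≈ 475 kJ/mol

Let D be the O–H bond energy.
Σ(broken) = 12×384 + 3×481 = 6051
Σ(formed) = 2×971 + 12×D = 1942 + 12D
ΔH = Σ(broken) − Σ(formed) = (6051) − (1942 + 12D) = +4109 − 12D
Setting this equal to −1591 kJ gives 12D = 5700, so D = 475 kJ/mol.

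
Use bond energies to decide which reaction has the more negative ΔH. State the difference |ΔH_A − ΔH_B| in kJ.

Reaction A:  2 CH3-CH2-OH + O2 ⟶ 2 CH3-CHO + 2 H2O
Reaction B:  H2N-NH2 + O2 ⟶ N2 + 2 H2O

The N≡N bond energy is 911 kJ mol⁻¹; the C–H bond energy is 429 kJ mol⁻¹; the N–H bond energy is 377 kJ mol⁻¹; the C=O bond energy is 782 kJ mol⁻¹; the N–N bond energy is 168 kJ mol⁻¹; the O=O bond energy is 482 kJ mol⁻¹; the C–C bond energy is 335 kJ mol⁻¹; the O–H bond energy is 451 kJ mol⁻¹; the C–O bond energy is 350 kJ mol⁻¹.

Reaction B, by 131 kJ

Reaction A:
  Bonds broken (reactants):
    C–C: 2 × 335 = 670
    C–H: 10 × 429 = 4290
    C–O: 2 × 350 = 700
    O–H: 2 × 451 = 902
    O=O: 1 × 482 = 482
    Σ(broken) = 7044 kJ
  Bonds formed (products):
    C–C: 2 × 335 = 670
    C–H: 8 × 429 = 3432
    C=O: 2 × 782 = 1564
    O–H: 4 × 451 = 1804
    Σ(formed) = 7470 kJ
  ΔH_A = 7044 − 7470 = −426 kJ
Reaction B:
  Bonds broken (reactants):
    N–H: 4 × 377 = 1508
    N–N: 1 × 168 = 168
    O=O: 1 × 482 = 482
    Σ(broken) = 2158 kJ
  Bonds formed (products):
    N≡N: 1 × 911 = 911
    O–H: 4 × 451 = 1804
    Σ(formed) = 2715 kJ
  ΔH_B = 2158 − 2715 = −557 kJ
ΔH_A − ΔH_B = +131 kJ, so reaction B has the more negative ΔH; |ΔH_A − ΔH_B| = 131 kJ.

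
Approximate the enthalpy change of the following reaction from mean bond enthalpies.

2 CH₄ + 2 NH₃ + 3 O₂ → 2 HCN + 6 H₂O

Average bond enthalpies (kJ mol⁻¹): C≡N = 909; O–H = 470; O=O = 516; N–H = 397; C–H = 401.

Bonds broken (reactants):
  C–H: 8 × 401 = 3208
  N–H: 6 × 397 = 2382
  O=O: 3 × 516 = 1548
  Σ(broken) = 7138 kJ
Bonds formed (products):
  C≡N: 2 × 909 = 1818
  C–H: 2 × 401 = 802
  O–H: 12 × 470 = 5640
  Σ(formed) = 8260 kJ
ΔH = Σ(broken) − Σ(formed) = 7138 − 8260 = −1122 kJ

ΔH ≈ −1122 kJ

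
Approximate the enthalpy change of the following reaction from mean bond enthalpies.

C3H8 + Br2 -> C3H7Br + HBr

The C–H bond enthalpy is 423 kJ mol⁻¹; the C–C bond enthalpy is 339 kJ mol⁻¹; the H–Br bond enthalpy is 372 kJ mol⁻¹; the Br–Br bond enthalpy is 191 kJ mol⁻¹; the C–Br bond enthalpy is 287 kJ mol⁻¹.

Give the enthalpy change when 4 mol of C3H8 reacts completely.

ΔH = −180 kJ

Bonds broken (reactants):
  Br–Br: 1 × 191 = 191
  C–C: 2 × 339 = 678
  C–H: 8 × 423 = 3384
  Σ(broken) = 4253 kJ
Bonds formed (products):
  C–Br: 1 × 287 = 287
  C–C: 2 × 339 = 678
  C–H: 7 × 423 = 2961
  H–Br: 1 × 372 = 372
  Σ(formed) = 4298 kJ
ΔH = Σ(broken) − Σ(formed) = 4253 − 4298 = −45 kJ
For 4× the reaction as written: 4 × (−45) = −180 kJ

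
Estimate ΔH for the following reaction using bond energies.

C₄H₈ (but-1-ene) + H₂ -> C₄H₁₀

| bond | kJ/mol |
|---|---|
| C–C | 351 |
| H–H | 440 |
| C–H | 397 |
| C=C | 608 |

Bonds broken (reactants):
  C–C: 2 × 351 = 702
  C–H: 8 × 397 = 3176
  C=C: 1 × 608 = 608
  H–H: 1 × 440 = 440
  Σ(broken) = 4926 kJ
Bonds formed (products):
  C–C: 3 × 351 = 1053
  C–H: 10 × 397 = 3970
  Σ(formed) = 5023 kJ
ΔH = Σ(broken) − Σ(formed) = 4926 − 5023 = −97 kJ

ΔH ≈ −97 kJ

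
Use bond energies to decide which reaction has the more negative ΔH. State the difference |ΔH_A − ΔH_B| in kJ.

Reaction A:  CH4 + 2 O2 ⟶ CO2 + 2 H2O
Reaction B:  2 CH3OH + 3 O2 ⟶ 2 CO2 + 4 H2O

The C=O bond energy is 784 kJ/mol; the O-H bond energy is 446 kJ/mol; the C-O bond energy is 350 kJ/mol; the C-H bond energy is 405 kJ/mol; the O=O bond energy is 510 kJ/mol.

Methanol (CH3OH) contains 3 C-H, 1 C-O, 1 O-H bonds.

Reaction A:
  Bonds broken (reactants):
    C-H: 4 × 405 = 1620
    O=O: 2 × 510 = 1020
    Σ(broken) = 2640 kJ
  Bonds formed (products):
    C=O: 2 × 784 = 1568
    O-H: 4 × 446 = 1784
    Σ(formed) = 3352 kJ
  ΔH_A = 2640 − 3352 = −712 kJ
Reaction B:
  Bonds broken (reactants):
    C-H: 6 × 405 = 2430
    C-O: 2 × 350 = 700
    O-H: 2 × 446 = 892
    O=O: 3 × 510 = 1530
    Σ(broken) = 5552 kJ
  Bonds formed (products):
    C=O: 4 × 784 = 3136
    O-H: 8 × 446 = 3568
    Σ(formed) = 6704 kJ
  ΔH_B = 5552 − 6704 = −1152 kJ
ΔH_A − ΔH_B = +440 kJ, so reaction B has the more negative ΔH; |ΔH_A − ΔH_B| = 440 kJ.

Reaction B, by 440 kJ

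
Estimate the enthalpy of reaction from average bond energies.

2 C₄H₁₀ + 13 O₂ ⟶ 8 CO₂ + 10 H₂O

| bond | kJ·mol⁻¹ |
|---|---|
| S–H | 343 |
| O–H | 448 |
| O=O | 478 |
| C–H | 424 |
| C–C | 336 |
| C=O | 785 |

Bonds broken (reactants):
  C–C: 6 × 336 = 2016
  C–H: 20 × 424 = 8480
  O=O: 13 × 478 = 6214
  Σ(broken) = 16710 kJ
Bonds formed (products):
  C=O: 16 × 785 = 12560
  O–H: 20 × 448 = 8960
  Σ(formed) = 21520 kJ
ΔH = Σ(broken) − Σ(formed) = 16710 − 21520 = −4810 kJ

ΔH ≈ −4810 kJ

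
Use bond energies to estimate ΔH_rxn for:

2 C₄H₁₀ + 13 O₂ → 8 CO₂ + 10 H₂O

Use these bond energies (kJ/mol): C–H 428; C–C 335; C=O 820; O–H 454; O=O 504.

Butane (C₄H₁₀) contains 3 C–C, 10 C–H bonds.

ΔH ≈ −5078 kJ

Bonds broken (reactants):
  C–C: 6 × 335 = 2010
  C–H: 20 × 428 = 8560
  O=O: 13 × 504 = 6552
  Σ(broken) = 17122 kJ
Bonds formed (products):
  C=O: 16 × 820 = 13120
  O–H: 20 × 454 = 9080
  Σ(formed) = 22200 kJ
ΔH = Σ(broken) − Σ(formed) = 17122 − 22200 = −5078 kJ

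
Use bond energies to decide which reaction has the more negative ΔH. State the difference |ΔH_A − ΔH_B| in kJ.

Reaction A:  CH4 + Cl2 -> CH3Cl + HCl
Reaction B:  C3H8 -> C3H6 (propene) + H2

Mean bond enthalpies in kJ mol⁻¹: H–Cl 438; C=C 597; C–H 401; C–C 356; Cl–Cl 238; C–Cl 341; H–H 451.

Reaction A, by 250 kJ

Reaction A:
  Bonds broken (reactants):
    C–H: 4 × 401 = 1604
    Cl–Cl: 1 × 238 = 238
    Σ(broken) = 1842 kJ
  Bonds formed (products):
    C–Cl: 1 × 341 = 341
    C–H: 3 × 401 = 1203
    H–Cl: 1 × 438 = 438
    Σ(formed) = 1982 kJ
  ΔH_A = 1842 − 1982 = −140 kJ
Reaction B:
  Bonds broken (reactants):
    C–C: 2 × 356 = 712
    C–H: 8 × 401 = 3208
    Σ(broken) = 3920 kJ
  Bonds formed (products):
    C–C: 1 × 356 = 356
    C–H: 6 × 401 = 2406
    C=C: 1 × 597 = 597
    H–H: 1 × 451 = 451
    Σ(formed) = 3810 kJ
  ΔH_B = 3920 − 3810 = +110 kJ
ΔH_A − ΔH_B = −250 kJ, so reaction A has the more negative ΔH; |ΔH_A − ΔH_B| = 250 kJ.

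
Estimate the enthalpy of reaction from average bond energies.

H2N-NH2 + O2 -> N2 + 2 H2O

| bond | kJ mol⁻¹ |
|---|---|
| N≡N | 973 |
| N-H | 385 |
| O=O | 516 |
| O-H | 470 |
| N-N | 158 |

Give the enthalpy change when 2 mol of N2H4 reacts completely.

ΔH = −1278 kJ

Bonds broken (reactants):
  N-H: 4 × 385 = 1540
  N-N: 1 × 158 = 158
  O=O: 1 × 516 = 516
  Σ(broken) = 2214 kJ
Bonds formed (products):
  N≡N: 1 × 973 = 973
  O-H: 4 × 470 = 1880
  Σ(formed) = 2853 kJ
ΔH = Σ(broken) − Σ(formed) = 2214 − 2853 = −639 kJ
For 2× the reaction as written: 2 × (−639) = −1278 kJ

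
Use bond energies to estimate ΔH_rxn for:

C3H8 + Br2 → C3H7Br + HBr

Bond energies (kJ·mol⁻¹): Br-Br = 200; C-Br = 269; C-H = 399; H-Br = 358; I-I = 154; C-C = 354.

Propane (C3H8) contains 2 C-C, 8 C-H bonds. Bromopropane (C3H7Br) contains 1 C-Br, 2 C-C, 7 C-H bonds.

ΔH ≈ −28 kJ

Bonds broken (reactants):
  Br-Br: 1 × 200 = 200
  C-C: 2 × 354 = 708
  C-H: 8 × 399 = 3192
  Σ(broken) = 4100 kJ
Bonds formed (products):
  C-Br: 1 × 269 = 269
  C-C: 2 × 354 = 708
  C-H: 7 × 399 = 2793
  H-Br: 1 × 358 = 358
  Σ(formed) = 4128 kJ
ΔH = Σ(broken) − Σ(formed) = 4100 − 4128 = −28 kJ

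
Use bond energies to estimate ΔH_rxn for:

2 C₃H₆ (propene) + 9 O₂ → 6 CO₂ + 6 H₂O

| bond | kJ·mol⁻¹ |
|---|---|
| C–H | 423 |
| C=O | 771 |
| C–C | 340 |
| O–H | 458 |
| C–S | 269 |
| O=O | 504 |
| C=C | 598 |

ΔH ≈ −3260 kJ

Bonds broken (reactants):
  C–C: 2 × 340 = 680
  C–H: 12 × 423 = 5076
  C=C: 2 × 598 = 1196
  O=O: 9 × 504 = 4536
  Σ(broken) = 11488 kJ
Bonds formed (products):
  C=O: 12 × 771 = 9252
  O–H: 12 × 458 = 5496
  Σ(formed) = 14748 kJ
ΔH = Σ(broken) − Σ(formed) = 11488 − 14748 = −3260 kJ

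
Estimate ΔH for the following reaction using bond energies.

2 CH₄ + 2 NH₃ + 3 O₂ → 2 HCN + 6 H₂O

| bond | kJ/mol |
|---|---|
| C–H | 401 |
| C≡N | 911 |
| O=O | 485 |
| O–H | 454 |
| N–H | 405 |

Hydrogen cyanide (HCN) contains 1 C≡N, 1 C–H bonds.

ΔH ≈ −979 kJ

Bonds broken (reactants):
  C–H: 8 × 401 = 3208
  N–H: 6 × 405 = 2430
  O=O: 3 × 485 = 1455
  Σ(broken) = 7093 kJ
Bonds formed (products):
  C≡N: 2 × 911 = 1822
  C–H: 2 × 401 = 802
  O–H: 12 × 454 = 5448
  Σ(formed) = 8072 kJ
ΔH = Σ(broken) − Σ(formed) = 7093 − 8072 = −979 kJ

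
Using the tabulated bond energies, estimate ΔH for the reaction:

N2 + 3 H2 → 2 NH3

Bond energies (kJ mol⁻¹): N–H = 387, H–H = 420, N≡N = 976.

ΔH ≈ −86 kJ

Bonds broken (reactants):
  H–H: 3 × 420 = 1260
  N≡N: 1 × 976 = 976
  Σ(broken) = 2236 kJ
Bonds formed (products):
  N–H: 6 × 387 = 2322
  Σ(formed) = 2322 kJ
ΔH = Σ(broken) − Σ(formed) = 2236 − 2322 = −86 kJ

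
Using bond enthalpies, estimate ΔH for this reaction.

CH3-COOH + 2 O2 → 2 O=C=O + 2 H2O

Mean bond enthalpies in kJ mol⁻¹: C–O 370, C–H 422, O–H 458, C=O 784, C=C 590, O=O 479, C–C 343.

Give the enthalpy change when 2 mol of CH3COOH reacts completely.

Bonds broken (reactants):
  C–C: 1 × 343 = 343
  C–H: 3 × 422 = 1266
  C–O: 1 × 370 = 370
  C=O: 1 × 784 = 784
  O–H: 1 × 458 = 458
  O=O: 2 × 479 = 958
  Σ(broken) = 4179 kJ
Bonds formed (products):
  C=O: 4 × 784 = 3136
  O–H: 4 × 458 = 1832
  Σ(formed) = 4968 kJ
ΔH = Σ(broken) − Σ(formed) = 4179 − 4968 = −789 kJ
For 2× the reaction as written: 2 × (−789) = −1578 kJ

ΔH = −1578 kJ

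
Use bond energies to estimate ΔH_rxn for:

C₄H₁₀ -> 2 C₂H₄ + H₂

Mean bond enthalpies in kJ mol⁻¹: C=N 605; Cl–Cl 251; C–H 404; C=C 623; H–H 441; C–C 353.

ΔH ≈ +180 kJ

Bonds broken (reactants):
  C–C: 3 × 353 = 1059
  C–H: 10 × 404 = 4040
  Σ(broken) = 5099 kJ
Bonds formed (products):
  C–H: 8 × 404 = 3232
  C=C: 2 × 623 = 1246
  H–H: 1 × 441 = 441
  Σ(formed) = 4919 kJ
ΔH = Σ(broken) − Σ(formed) = 5099 − 4919 = +180 kJ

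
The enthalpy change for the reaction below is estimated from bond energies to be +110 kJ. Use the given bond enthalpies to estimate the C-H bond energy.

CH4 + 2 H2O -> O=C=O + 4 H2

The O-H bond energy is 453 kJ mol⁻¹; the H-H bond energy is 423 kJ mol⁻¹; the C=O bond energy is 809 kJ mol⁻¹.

D(C-H) ≈ 402 kJ/mol

Let D be the C-H bond energy.
Σ(broken) = 4×D + 4×453 = 1812 + 4D
Σ(formed) = 2×809 + 4×423 = 3310
ΔH = Σ(broken) − Σ(formed) = (1812 + 4D) − (3310) = −1498 + 4D
Setting this equal to +110 kJ gives 4D = 1608, so D = 402 kJ/mol.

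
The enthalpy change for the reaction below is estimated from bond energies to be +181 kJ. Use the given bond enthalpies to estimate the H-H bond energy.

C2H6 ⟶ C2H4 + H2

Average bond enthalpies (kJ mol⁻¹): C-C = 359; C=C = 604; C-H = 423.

D(H-H) ≈ 420 kJ/mol

Let D be the H-H bond energy.
Σ(broken) = 1×359 + 6×423 = 2897
Σ(formed) = 4×423 + 1×604 + 1×D = 2296 + D
ΔH = Σ(broken) − Σ(formed) = (2897) − (2296 + D) = +601 − D
Setting this equal to +181 kJ gives D = 420 kJ/mol.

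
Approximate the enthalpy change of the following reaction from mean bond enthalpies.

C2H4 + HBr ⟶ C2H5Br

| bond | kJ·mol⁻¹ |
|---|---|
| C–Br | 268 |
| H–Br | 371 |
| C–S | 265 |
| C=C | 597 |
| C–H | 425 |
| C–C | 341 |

ΔH ≈ −66 kJ

Bonds broken (reactants):
  C–H: 4 × 425 = 1700
  C=C: 1 × 597 = 597
  H–Br: 1 × 371 = 371
  Σ(broken) = 2668 kJ
Bonds formed (products):
  C–Br: 1 × 268 = 268
  C–C: 1 × 341 = 341
  C–H: 5 × 425 = 2125
  Σ(formed) = 2734 kJ
ΔH = Σ(broken) − Σ(formed) = 2668 − 2734 = −66 kJ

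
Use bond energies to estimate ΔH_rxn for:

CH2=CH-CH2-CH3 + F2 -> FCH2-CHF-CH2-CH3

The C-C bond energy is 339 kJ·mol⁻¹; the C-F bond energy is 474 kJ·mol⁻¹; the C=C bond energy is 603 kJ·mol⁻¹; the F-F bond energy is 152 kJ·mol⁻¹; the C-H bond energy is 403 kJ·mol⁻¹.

Bonds broken (reactants):
  C-C: 2 × 339 = 678
  C-H: 8 × 403 = 3224
  C=C: 1 × 603 = 603
  F-F: 1 × 152 = 152
  Σ(broken) = 4657 kJ
Bonds formed (products):
  C-C: 3 × 339 = 1017
  C-F: 2 × 474 = 948
  C-H: 8 × 403 = 3224
  Σ(formed) = 5189 kJ
ΔH = Σ(broken) − Σ(formed) = 4657 − 5189 = −532 kJ

ΔH ≈ −532 kJ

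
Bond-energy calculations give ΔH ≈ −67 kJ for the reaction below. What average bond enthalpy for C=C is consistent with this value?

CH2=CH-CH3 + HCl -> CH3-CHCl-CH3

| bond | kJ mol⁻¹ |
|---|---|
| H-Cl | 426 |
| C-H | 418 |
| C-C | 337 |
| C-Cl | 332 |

D(C=C) ≈ 594 kJ/mol

Let D be the C=C bond energy.
Σ(broken) = 1×337 + 6×418 + 1×D + 1×426 = 3271 + D
Σ(formed) = 2×337 + 1×332 + 7×418 = 3932
ΔH = Σ(broken) − Σ(formed) = (3271 + D) − (3932) = −661 + D
Setting this equal to −67 kJ gives D = 594 kJ/mol.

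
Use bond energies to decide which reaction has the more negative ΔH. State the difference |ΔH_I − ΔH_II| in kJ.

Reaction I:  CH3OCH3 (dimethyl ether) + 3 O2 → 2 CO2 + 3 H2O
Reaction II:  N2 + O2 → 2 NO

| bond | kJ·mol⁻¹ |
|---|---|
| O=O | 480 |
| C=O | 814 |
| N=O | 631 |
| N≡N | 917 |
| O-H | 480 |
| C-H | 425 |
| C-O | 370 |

Reaction I:
  Bonds broken (reactants):
    C-H: 6 × 425 = 2550
    C-O: 2 × 370 = 740
    O=O: 3 × 480 = 1440
    Σ(broken) = 4730 kJ
  Bonds formed (products):
    C=O: 4 × 814 = 3256
    O-H: 6 × 480 = 2880
    Σ(formed) = 6136 kJ
  ΔH_I = 4730 − 6136 = −1406 kJ
Reaction II:
  Bonds broken (reactants):
    N≡N: 1 × 917 = 917
    O=O: 1 × 480 = 480
    Σ(broken) = 1397 kJ
  Bonds formed (products):
    N=O: 2 × 631 = 1262
    Σ(formed) = 1262 kJ
  ΔH_II = 1397 − 1262 = +135 kJ
ΔH_I − ΔH_II = −1541 kJ, so reaction I has the more negative ΔH; |ΔH_I − ΔH_II| = 1541 kJ.

Reaction I, by 1541 kJ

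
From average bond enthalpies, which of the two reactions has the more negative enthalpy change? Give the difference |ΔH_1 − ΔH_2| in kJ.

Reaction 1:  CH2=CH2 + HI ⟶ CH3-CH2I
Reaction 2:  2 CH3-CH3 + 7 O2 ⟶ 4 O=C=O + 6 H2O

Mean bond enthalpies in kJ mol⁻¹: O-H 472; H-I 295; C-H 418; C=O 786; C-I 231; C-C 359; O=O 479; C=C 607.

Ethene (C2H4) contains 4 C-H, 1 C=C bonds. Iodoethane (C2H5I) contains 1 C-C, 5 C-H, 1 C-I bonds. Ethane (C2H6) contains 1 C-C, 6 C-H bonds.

Reaction 2, by 2759 kJ

Reaction 1:
  Bonds broken (reactants):
    C-H: 4 × 418 = 1672
    C=C: 1 × 607 = 607
    H-I: 1 × 295 = 295
    Σ(broken) = 2574 kJ
  Bonds formed (products):
    C-C: 1 × 359 = 359
    C-H: 5 × 418 = 2090
    C-I: 1 × 231 = 231
    Σ(formed) = 2680 kJ
  ΔH_1 = 2574 − 2680 = −106 kJ
Reaction 2:
  Bonds broken (reactants):
    C-C: 2 × 359 = 718
    C-H: 12 × 418 = 5016
    O=O: 7 × 479 = 3353
    Σ(broken) = 9087 kJ
  Bonds formed (products):
    C=O: 8 × 786 = 6288
    O-H: 12 × 472 = 5664
    Σ(formed) = 11952 kJ
  ΔH_2 = 9087 − 11952 = −2865 kJ
ΔH_1 − ΔH_2 = +2759 kJ, so reaction 2 has the more negative ΔH; |ΔH_1 − ΔH_2| = 2759 kJ.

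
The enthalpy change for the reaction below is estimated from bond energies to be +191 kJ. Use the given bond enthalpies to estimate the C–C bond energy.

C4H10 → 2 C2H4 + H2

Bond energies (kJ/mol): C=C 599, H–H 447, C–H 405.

D(C–C) ≈ 342 kJ/mol

Let D be the C–C bond energy.
Σ(broken) = 3×D + 10×405 = 4050 + 3D
Σ(formed) = 8×405 + 2×599 + 1×447 = 4885
ΔH = Σ(broken) − Σ(formed) = (4050 + 3D) − (4885) = −835 + 3D
Setting this equal to +191 kJ gives 3D = 1026, so D = 342 kJ/mol.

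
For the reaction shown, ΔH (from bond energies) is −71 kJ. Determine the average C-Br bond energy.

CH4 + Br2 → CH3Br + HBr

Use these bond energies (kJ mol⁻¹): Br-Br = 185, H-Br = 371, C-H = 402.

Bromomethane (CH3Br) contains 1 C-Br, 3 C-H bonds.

Let D be the C-Br bond energy.
Σ(broken) = 1×185 + 4×402 = 1793
Σ(formed) = 1×D + 3×402 + 1×371 = 1577 + D
ΔH = Σ(broken) − Σ(formed) = (1793) − (1577 + D) = +216 − D
Setting this equal to −71 kJ gives D = 287 kJ/mol.

D(C-Br) ≈ 287 kJ/mol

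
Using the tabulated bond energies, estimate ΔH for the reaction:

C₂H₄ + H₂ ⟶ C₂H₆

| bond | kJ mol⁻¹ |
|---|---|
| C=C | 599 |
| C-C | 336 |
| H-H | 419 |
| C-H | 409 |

ΔH ≈ −136 kJ

Bonds broken (reactants):
  C-H: 4 × 409 = 1636
  C=C: 1 × 599 = 599
  H-H: 1 × 419 = 419
  Σ(broken) = 2654 kJ
Bonds formed (products):
  C-C: 1 × 336 = 336
  C-H: 6 × 409 = 2454
  Σ(formed) = 2790 kJ
ΔH = Σ(broken) − Σ(formed) = 2654 − 2790 = −136 kJ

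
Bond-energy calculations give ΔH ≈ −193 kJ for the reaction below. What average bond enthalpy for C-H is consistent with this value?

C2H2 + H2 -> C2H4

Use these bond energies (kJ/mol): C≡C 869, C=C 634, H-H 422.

Let D be the C-H bond energy.
Σ(broken) = 1×869 + 2×D + 1×422 = 1291 + 2D
Σ(formed) = 4×D + 1×634 = 634 + 4D
ΔH = Σ(broken) − Σ(formed) = (1291 + 2D) − (634 + 4D) = +657 − 2D
Setting this equal to −193 kJ gives 2D = 850, so D = 425 kJ/mol.

D(C-H) ≈ 425 kJ/mol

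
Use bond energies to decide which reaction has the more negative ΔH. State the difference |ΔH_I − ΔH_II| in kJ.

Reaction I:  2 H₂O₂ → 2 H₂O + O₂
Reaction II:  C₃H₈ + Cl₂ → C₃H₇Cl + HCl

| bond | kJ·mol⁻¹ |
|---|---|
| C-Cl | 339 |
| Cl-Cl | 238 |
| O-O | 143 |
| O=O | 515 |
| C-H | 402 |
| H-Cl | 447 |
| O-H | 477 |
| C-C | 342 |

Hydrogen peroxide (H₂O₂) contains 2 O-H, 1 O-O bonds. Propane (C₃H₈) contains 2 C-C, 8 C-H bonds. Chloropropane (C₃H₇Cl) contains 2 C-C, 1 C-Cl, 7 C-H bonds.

Reaction I, by 83 kJ

Reaction I:
  Bonds broken (reactants):
    O-H: 4 × 477 = 1908
    O-O: 2 × 143 = 286
    Σ(broken) = 2194 kJ
  Bonds formed (products):
    O-H: 4 × 477 = 1908
    O=O: 1 × 515 = 515
    Σ(formed) = 2423 kJ
  ΔH_I = 2194 − 2423 = −229 kJ
Reaction II:
  Bonds broken (reactants):
    C-C: 2 × 342 = 684
    C-H: 8 × 402 = 3216
    Cl-Cl: 1 × 238 = 238
    Σ(broken) = 4138 kJ
  Bonds formed (products):
    C-C: 2 × 342 = 684
    C-Cl: 1 × 339 = 339
    C-H: 7 × 402 = 2814
    H-Cl: 1 × 447 = 447
    Σ(formed) = 4284 kJ
  ΔH_II = 4138 − 4284 = −146 kJ
ΔH_I − ΔH_II = −83 kJ, so reaction I has the more negative ΔH; |ΔH_I − ΔH_II| = 83 kJ.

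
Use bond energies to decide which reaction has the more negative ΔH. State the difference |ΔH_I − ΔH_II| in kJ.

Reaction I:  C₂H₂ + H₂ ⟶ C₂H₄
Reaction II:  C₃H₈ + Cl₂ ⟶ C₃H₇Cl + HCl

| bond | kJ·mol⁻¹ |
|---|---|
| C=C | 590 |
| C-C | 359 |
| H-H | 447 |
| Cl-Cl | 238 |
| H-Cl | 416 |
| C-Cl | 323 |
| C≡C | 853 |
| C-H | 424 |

Reaction I:
  Bonds broken (reactants):
    C≡C: 1 × 853 = 853
    C-H: 2 × 424 = 848
    H-H: 1 × 447 = 447
    Σ(broken) = 2148 kJ
  Bonds formed (products):
    C-H: 4 × 424 = 1696
    C=C: 1 × 590 = 590
    Σ(formed) = 2286 kJ
  ΔH_I = 2148 − 2286 = −138 kJ
Reaction II:
  Bonds broken (reactants):
    C-C: 2 × 359 = 718
    C-H: 8 × 424 = 3392
    Cl-Cl: 1 × 238 = 238
    Σ(broken) = 4348 kJ
  Bonds formed (products):
    C-C: 2 × 359 = 718
    C-Cl: 1 × 323 = 323
    C-H: 7 × 424 = 2968
    H-Cl: 1 × 416 = 416
    Σ(formed) = 4425 kJ
  ΔH_II = 4348 − 4425 = −77 kJ
ΔH_I − ΔH_II = −61 kJ, so reaction I has the more negative ΔH; |ΔH_I − ΔH_II| = 61 kJ.

Reaction I, by 61 kJ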